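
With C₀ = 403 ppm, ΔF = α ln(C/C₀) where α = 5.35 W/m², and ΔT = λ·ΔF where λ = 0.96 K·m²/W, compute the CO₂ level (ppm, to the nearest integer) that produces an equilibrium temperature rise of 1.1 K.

Required forcing: ΔF = ΔT/λ = 1.1/0.96 = 1.1458 W/m².
Then ln(C/403) = ΔF/5.35 = 1.1458/5.35 = 0.21417.
So C = 403 × e^0.21417 = 403 × 1.23883 = 499.25 ppm.

C ≈ 499 ppm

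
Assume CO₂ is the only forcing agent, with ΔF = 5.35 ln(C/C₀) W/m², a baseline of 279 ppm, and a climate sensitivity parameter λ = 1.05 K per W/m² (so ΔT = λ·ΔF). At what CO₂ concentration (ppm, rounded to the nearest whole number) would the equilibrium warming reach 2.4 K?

C ≈ 428 ppm

Required forcing: ΔF = ΔT/λ = 2.4/1.05 = 2.2857 W/m².
Then ln(C/279) = ΔF/5.35 = 2.2857/5.35 = 0.42723.
So C = 279 × e^0.42723 = 279 × 1.53301 = 427.71 ppm.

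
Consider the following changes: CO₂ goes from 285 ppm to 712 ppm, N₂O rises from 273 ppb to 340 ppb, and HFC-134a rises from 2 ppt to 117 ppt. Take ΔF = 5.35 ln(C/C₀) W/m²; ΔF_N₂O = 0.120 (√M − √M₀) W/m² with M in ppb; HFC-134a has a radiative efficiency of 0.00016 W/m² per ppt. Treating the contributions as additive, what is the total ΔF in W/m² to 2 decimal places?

ΔF = 5.15 W/m²

CO₂: 5.35 × ln(712/285) = 5.35 × ln(2.49825) = 5.35 × 0.91559 = 4.8984 W/m².
N₂O: 0.120 × (√340 − √273) = 0.120 × (18.4391 − 16.5227) = 0.120 × 1.9164 = 0.2300 W/m².
HFC-134a: ΔF = 0.00016 × (117 − 2) = 0.00016 × 115 = 0.0184 W/m².
Total ΔF = 4.8984 + 0.2300 + 0.0184 = 5.1468 W/m².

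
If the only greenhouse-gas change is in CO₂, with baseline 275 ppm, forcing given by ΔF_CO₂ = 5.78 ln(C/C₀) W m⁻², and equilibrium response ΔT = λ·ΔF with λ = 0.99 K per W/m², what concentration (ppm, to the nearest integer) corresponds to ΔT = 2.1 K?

Required forcing: ΔF = ΔT/λ = 2.1/0.99 = 2.1212 W/m².
Then ln(C/275) = ΔF/5.78 = 2.1212/5.78 = 0.36699.
So C = 275 × e^0.36699 = 275 × 1.44338 = 396.93 ppm.

C ≈ 397 ppm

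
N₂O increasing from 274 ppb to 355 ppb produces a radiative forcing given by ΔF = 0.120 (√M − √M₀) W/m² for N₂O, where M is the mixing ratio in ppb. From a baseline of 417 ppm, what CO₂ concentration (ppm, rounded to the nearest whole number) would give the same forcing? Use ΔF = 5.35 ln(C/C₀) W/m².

N₂O forcing: 0.120 × (√355 − √274) = 0.120 × (18.8414 − 16.5529) = 0.120 × 2.2885 = 0.27462 W/m².
Set 5.35 ln(C/417) = 0.27462: ln(C/417) = 0.27462/5.35 = 0.05133, so C = 417 × e^0.05133 = 417 × 1.05267 = 438.96 ppm.

C ≈ 439 ppm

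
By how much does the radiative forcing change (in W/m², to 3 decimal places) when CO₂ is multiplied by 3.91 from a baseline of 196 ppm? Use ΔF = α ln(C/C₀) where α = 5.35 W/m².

ΔF = 7.295 W/m²

ΔF = 5.35 × ln(3.91) = 5.35 × 1.36354 = 7.2949 W/m².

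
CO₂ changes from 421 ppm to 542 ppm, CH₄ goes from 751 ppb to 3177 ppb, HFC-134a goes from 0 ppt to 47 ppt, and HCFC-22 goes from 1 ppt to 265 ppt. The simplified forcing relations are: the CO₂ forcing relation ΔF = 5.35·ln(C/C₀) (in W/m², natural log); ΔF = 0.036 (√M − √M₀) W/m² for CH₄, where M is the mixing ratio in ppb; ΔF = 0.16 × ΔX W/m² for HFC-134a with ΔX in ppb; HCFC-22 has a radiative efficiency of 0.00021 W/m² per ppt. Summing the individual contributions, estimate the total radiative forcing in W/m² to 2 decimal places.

CO₂: 5.35 × ln(542/421) = 5.35 × ln(1.28741) = 5.35 × 0.25263 = 1.3516 W/m².
CH₄: 0.036 × (√3177 − √751) = 0.036 × (56.3649 − 27.4044) = 0.036 × 28.9605 = 1.0426 W/m².
HFC-134a: Δ = 47 − 0 = 47 ppt = 0.047 ppb; ΔF = 0.16 × 0.047 = 0.0075 W/m².
HCFC-22: ΔF = 0.00021 × (265 − 1) = 0.00021 × 264 = 0.0554 W/m².
Total ΔF = 1.3516 + 1.0426 + 0.0075 + 0.0554 = 2.4571 W/m².

ΔF = 2.46 W/m²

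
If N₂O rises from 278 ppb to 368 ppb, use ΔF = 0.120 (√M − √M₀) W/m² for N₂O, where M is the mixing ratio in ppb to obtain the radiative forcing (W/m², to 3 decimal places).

ΔF = 0.301 W/m²

N₂O: 0.120 × (√368 − √278) = 0.120 × (19.1833 − 16.6733) = 0.120 × 2.5100 = 0.3012 W/m².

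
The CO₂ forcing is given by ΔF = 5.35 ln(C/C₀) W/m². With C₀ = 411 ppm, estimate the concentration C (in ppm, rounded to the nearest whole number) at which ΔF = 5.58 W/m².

Set 5.35 ln(C/411) = 5.58, so ln(C/411) = 5.58/5.35 = 1.04299.
Then C/411 = e^1.04299 = 2.83769, giving C = 411 × 2.83769 = 1166.29 ppm.

C ≈ 1166 ppm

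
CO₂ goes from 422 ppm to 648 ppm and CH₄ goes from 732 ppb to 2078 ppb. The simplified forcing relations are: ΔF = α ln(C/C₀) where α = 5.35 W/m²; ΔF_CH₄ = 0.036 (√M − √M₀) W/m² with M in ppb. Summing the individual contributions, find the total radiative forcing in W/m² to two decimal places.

ΔF = 2.96 W/m²

CO₂: 5.35 × ln(648/422) = 5.35 × ln(1.53555) = 5.35 × 0.42889 = 2.2946 W/m².
CH₄: 0.036 × (√2078 − √732) = 0.036 × (45.5851 − 27.0555) = 0.036 × 18.5296 = 0.6671 W/m².
Total ΔF = 2.2946 + 0.6671 = 2.9617 W/m².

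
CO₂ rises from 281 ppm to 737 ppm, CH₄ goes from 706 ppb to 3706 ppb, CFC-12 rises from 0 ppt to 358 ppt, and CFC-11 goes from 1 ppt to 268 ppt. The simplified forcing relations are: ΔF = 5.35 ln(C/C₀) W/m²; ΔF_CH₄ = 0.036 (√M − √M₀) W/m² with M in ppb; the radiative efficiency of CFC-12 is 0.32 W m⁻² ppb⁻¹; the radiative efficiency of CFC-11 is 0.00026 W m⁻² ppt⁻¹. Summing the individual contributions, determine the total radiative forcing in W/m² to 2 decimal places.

CO₂: 5.35 × ln(737/281) = 5.35 × ln(2.62278) = 5.35 × 0.96423 = 5.1586 W/m².
CH₄: 0.036 × (√3706 − √706) = 0.036 × (60.8769 − 26.5707) = 0.036 × 34.3062 = 1.2350 W/m².
CFC-12: Δ = 358 − 0 = 358 ppt = 0.358 ppb; ΔF = 0.32 × 0.358 = 0.1146 W/m².
CFC-11: ΔF = 0.00026 × (268 − 1) = 0.00026 × 267 = 0.0694 W/m².
Total ΔF = 5.1586 + 1.2350 + 0.1146 + 0.0694 = 6.5776 W/m².

ΔF = 6.58 W/m²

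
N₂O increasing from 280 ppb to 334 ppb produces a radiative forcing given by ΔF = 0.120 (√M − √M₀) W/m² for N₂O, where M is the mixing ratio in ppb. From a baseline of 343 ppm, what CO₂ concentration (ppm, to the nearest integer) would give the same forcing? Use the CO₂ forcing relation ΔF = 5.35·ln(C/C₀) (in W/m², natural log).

C ≈ 355 ppm

N₂O forcing: 0.120 × (√334 − √280) = 0.120 × (18.2757 − 16.7332) = 0.120 × 1.5425 = 0.18510 W/m².
Set 5.35 ln(C/343) = 0.18510: ln(C/343) = 0.18510/5.35 = 0.03460, so C = 343 × e^0.03460 = 343 × 1.03521 = 355.08 ppm.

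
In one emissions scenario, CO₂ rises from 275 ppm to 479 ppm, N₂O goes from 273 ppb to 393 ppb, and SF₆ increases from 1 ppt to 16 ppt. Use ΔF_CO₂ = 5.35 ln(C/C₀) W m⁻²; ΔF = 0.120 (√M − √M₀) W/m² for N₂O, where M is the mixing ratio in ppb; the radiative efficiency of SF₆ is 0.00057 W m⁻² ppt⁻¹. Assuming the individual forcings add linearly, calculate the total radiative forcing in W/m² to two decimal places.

CO₂: 5.35 × ln(479/275) = 5.35 × ln(1.74182) = 5.35 × 0.55493 = 2.9689 W/m².
N₂O: 0.120 × (√393 − √273) = 0.120 × (19.8242 − 16.5227) = 0.120 × 3.3015 = 0.3962 W/m².
SF₆: ΔF = 0.00057 × (16 − 1) = 0.00057 × 15 = 0.0086 W/m².
Total ΔF = 2.9689 + 0.3962 + 0.0086 = 3.3737 W/m².

ΔF = 3.37 W/m²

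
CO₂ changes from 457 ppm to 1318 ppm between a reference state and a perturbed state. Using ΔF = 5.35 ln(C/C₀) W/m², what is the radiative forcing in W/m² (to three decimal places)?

CO₂ absorption bands are partially saturated, so forcing scales with the logarithm of the concentration ratio.
CO₂: 5.35 × ln(1318/457) = 5.35 × ln(2.88403) = 5.35 × 1.05919 = 5.6667 W/m².

ΔF = 5.667 W/m²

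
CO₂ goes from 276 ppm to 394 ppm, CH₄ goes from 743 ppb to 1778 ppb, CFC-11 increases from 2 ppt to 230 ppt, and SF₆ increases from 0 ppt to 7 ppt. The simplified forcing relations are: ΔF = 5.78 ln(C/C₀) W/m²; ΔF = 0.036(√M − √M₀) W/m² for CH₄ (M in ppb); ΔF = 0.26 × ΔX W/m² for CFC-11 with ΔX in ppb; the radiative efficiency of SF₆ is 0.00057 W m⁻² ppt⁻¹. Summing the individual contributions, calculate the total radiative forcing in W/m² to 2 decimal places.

CO₂: 5.78 × ln(394/276) = 5.78 × ln(1.42754) = 5.78 × 0.35595 = 2.0574 W/m².
CH₄: 0.036 × (√1778 − √743) = 0.036 × (42.1663 − 27.2580) = 0.036 × 14.9083 = 0.5367 W/m².
CFC-11: Δ = 230 − 2 = 228 ppt = 0.228 ppb; ΔF = 0.26 × 0.228 = 0.0593 W/m².
SF₆: ΔF = 0.00057 × (7 − 0) = 0.00057 × 7 = 0.0040 W/m².
Total ΔF = 2.0574 + 0.5367 + 0.0593 + 0.0040 = 2.6574 W/m².

ΔF = 2.66 W/m²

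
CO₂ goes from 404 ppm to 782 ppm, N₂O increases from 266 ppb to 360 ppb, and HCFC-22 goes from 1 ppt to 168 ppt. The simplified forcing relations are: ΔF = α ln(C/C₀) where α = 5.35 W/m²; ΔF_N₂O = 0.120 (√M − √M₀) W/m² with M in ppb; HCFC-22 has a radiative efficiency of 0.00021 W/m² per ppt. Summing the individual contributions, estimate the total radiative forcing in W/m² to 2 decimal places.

CO₂: 5.35 × ln(782/404) = 5.35 × ln(1.93564) = 5.35 × 0.66044 = 3.5334 W/m².
N₂O: 0.120 × (√360 − √266) = 0.120 × (18.9737 − 16.3095) = 0.120 × 2.6642 = 0.3197 W/m².
HCFC-22: ΔF = 0.00021 × (168 − 1) = 0.00021 × 167 = 0.0351 W/m².
Total ΔF = 3.5334 + 0.3197 + 0.0351 = 3.8882 W/m².

ΔF = 3.89 W/m²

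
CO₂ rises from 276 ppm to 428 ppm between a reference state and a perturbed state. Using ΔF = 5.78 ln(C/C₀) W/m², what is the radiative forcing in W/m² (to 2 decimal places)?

CO₂: 5.78 × ln(428/276) = 5.78 × ln(1.55072) = 5.78 × 0.43872 = 2.5358 W/m².

ΔF = 2.54 W/m²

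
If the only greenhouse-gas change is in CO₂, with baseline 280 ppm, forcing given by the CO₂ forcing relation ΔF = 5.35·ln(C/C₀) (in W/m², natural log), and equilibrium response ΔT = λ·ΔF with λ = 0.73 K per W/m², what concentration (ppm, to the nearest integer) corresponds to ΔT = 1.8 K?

C ≈ 444 ppm

Required forcing: ΔF = ΔT/λ = 1.8/0.73 = 2.4658 W/m².
Then ln(C/280) = ΔF/5.35 = 2.4658/5.35 = 0.46090.
So C = 280 × e^0.46090 = 280 × 1.58550 = 443.94 ppm.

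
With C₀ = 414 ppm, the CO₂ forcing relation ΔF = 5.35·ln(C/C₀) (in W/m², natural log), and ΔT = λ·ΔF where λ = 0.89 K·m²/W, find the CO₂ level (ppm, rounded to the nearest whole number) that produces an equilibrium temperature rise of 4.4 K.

C ≈ 1043 ppm

Required forcing: ΔF = ΔT/λ = 4.4/0.89 = 4.9438 W/m².
Then ln(C/414) = ΔF/5.35 = 4.9438/5.35 = 0.92407.
So C = 414 × e^0.92407 = 414 × 2.51952 = 1043.08 ppm.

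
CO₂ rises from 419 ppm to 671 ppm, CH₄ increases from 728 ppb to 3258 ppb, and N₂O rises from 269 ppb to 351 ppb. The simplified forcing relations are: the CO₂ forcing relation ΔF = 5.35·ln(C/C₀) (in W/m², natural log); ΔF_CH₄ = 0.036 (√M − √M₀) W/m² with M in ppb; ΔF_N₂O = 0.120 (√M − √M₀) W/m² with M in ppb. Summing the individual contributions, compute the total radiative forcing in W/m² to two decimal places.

ΔF = 3.88 W/m²

CO₂: 5.35 × ln(671/419) = 5.35 × ln(1.60143) = 5.35 × 0.47090 = 2.5193 W/m².
CH₄: 0.036 × (√3258 − √728) = 0.036 × (57.0789 − 26.9815) = 0.036 × 30.0974 = 1.0835 W/m².
N₂O: 0.120 × (√351 − √269) = 0.120 × (18.7350 − 16.4012) = 0.120 × 2.3338 = 0.2801 W/m².
Total ΔF = 2.5193 + 1.0835 + 0.2801 = 3.8829 W/m².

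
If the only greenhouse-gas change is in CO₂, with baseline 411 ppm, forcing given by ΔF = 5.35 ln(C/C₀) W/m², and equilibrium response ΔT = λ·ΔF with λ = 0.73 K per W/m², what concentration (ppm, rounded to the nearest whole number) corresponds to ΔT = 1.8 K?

Required forcing: ΔF = ΔT/λ = 1.8/0.73 = 2.4658 W/m².
Then ln(C/411) = ΔF/5.35 = 2.4658/5.35 = 0.46090.
So C = 411 × e^0.46090 = 411 × 1.58550 = 651.64 ppm.

C ≈ 652 ppm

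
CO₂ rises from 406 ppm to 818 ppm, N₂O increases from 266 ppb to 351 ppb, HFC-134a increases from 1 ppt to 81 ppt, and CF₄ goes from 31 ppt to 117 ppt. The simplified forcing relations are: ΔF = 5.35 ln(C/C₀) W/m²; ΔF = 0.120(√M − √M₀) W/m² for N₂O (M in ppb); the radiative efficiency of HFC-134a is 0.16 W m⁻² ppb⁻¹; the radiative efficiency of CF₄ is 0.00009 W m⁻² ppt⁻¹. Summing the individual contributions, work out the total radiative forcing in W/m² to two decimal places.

CO₂: 5.35 × ln(818/406) = 5.35 × ln(2.01478) = 5.35 × 0.70051 = 3.7477 W/m².
N₂O: 0.120 × (√351 − √266) = 0.120 × (18.7350 − 16.3095) = 0.120 × 2.4255 = 0.2911 W/m².
HFC-134a: Δ = 81 − 1 = 80 ppt = 0.080 ppb; ΔF = 0.16 × 0.080 = 0.0128 W/m².
CF₄: ΔF = 0.00009 × (117 − 31) = 0.00009 × 86 = 0.0077 W/m².
Total ΔF = 3.7477 + 0.2911 + 0.0128 + 0.0077 = 4.0593 W/m².

ΔF = 4.06 W/m²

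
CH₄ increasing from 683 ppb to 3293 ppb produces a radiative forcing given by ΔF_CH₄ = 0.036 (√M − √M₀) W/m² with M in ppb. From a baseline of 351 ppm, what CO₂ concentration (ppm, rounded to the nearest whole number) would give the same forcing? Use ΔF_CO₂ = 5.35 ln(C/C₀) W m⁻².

C ≈ 433 ppm

CH₄ forcing: 0.036 × (√3293 − √683) = 0.036 × (57.3847 − 26.1343) = 0.036 × 31.2504 = 1.12501 W/m².
Set 5.35 ln(C/351) = 1.12501: ln(C/351) = 1.12501/5.35 = 0.21028, so C = 351 × e^0.21028 = 351 × 1.23402 = 433.14 ppm.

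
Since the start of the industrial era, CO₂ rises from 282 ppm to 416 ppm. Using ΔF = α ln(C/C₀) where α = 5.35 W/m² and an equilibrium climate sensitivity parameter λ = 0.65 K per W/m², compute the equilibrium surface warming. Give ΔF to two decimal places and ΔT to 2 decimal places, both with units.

ΔF = 2.08 W/m²; ΔT = 1.35 K

CO₂: 5.35 × ln(416/282) = 5.35 × ln(1.47518) = 5.35 × 0.38878 = 2.0800 W/m².
ΔT = λ ΔF = 0.65 × 2.08 = 1.3520 K.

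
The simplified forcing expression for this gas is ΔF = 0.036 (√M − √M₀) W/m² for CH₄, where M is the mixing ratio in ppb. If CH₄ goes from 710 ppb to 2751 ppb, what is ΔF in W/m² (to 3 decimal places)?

CH₄: 0.036 × (√2751 − √710) = 0.036 × (52.4500 − 26.6458) = 0.036 × 25.8042 = 0.9290 W/m².

ΔF = 0.929 W/m²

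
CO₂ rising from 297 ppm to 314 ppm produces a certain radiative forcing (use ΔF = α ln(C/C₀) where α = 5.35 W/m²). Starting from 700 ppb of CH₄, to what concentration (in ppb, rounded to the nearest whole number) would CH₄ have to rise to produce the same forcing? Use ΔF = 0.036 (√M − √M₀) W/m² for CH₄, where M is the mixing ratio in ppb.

M ≈ 1206 ppb

CO₂ forcing: 5.35 × ln(314/297) = 5.35 × 0.055661 = 0.29779 W/m².
Set 0.036(√M − √700) = 0.29779: √M = 0.29779/0.036 + √700 = 8.2719 + 26.4575 = 34.7294.
M = (34.7294)² = 1206.13 ppb.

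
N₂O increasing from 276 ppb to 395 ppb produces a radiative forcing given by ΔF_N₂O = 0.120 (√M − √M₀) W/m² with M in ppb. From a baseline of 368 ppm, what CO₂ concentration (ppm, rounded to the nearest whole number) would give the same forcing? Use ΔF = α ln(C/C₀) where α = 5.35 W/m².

C ≈ 396 ppm

N₂O forcing: 0.120 × (√395 − √276) = 0.120 × (19.8746 − 16.6132) = 0.120 × 3.2614 = 0.39137 W/m².
Set 5.35 ln(C/368) = 0.39137: ln(C/368) = 0.39137/5.35 = 0.07315, so C = 368 × e^0.07315 = 368 × 1.07589 = 395.93 ppm.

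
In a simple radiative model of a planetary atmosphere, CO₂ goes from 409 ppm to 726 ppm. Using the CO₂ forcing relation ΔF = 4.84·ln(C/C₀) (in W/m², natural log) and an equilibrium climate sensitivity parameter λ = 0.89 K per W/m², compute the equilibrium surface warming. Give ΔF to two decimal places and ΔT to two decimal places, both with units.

CO₂: 4.84 × ln(726/409) = 4.84 × ln(1.77506) = 4.84 × 0.57383 = 2.7773 W/m².
ΔT = λ ΔF = 0.89 × 2.78 = 2.4742 K.

ΔF = 2.78 W/m²; ΔT = 2.47 K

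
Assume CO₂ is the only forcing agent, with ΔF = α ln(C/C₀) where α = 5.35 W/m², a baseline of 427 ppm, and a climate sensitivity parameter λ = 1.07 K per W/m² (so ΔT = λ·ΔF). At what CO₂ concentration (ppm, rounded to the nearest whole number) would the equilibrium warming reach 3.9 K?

C ≈ 844 ppm

Required forcing: ΔF = ΔT/λ = 3.9/1.07 = 3.6449 W/m².
Then ln(C/427) = ΔF/5.35 = 3.6449/5.35 = 0.68129.
So C = 427 × e^0.68129 = 427 × 1.97643 = 843.94 ppm.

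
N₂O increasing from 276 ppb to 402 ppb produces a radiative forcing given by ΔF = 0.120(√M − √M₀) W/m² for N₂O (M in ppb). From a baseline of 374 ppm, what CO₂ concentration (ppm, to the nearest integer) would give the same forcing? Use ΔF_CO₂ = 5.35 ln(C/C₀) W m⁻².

N₂O forcing: 0.120 × (√402 − √276) = 0.120 × (20.0499 − 16.6132) = 0.120 × 3.4367 = 0.41240 W/m².
Set 5.35 ln(C/374) = 0.41240: ln(C/374) = 0.41240/5.35 = 0.07708, so C = 374 × e^0.07708 = 374 × 1.08013 = 403.97 ppm.

C ≈ 404 ppm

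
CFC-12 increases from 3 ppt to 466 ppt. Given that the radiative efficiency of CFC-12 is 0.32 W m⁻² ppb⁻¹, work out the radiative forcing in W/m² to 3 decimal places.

CFC-12: Δ = 466 − 3 = 463 ppt = 0.463 ppb; ΔF = 0.32 × 0.463 = 0.1482 W/m².

ΔF = 0.148 W/m²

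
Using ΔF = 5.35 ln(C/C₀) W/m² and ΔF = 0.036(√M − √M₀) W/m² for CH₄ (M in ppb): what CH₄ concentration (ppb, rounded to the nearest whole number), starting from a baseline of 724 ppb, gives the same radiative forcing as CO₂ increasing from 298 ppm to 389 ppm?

M ≈ 4424 ppb

CO₂ forcing: 5.35 × ln(389/298) = 5.35 × 0.266486 = 1.42570 W/m².
Set 0.036(√M − √724) = 1.42570: √M = 1.42570/0.036 + √724 = 39.6028 + 26.9072 = 66.5100.
M = (66.5100)² = 4423.58 ppb.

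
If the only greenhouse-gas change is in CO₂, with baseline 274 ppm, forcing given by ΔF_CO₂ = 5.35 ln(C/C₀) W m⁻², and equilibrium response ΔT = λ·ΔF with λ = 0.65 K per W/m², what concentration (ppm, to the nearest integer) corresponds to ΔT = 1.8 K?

Required forcing: ΔF = ΔT/λ = 1.8/0.65 = 2.7692 W/m².
Then ln(C/274) = ΔF/5.35 = 2.7692/5.35 = 0.51761.
So C = 274 × e^0.51761 = 274 × 1.67801 = 459.77 ppm.

C ≈ 460 ppm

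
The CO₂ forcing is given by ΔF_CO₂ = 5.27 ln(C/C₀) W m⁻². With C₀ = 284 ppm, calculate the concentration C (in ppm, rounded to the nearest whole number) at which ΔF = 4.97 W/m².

Set 5.27 ln(C/284) = 4.97, so ln(C/284) = 4.97/5.27 = 0.94307.
Then C/284 = e^0.94307 = 2.56785, giving C = 284 × 2.56785 = 729.27 ppm.

C ≈ 729 ppm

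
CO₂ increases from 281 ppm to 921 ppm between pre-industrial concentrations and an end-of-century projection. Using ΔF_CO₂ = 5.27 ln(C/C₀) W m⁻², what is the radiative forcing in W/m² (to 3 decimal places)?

CO₂: 5.27 × ln(921/281) = 5.27 × ln(3.27758) = 5.27 × 1.18711 = 6.2561 W/m².

ΔF = 6.256 W/m²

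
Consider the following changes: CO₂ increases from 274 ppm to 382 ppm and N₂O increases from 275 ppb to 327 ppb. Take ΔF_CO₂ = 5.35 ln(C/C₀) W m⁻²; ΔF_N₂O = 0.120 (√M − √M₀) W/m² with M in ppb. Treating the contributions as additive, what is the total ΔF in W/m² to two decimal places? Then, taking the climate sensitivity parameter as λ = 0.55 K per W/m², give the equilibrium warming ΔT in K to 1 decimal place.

ΔF = 1.96 W/m²; ΔT = 1.1 K

CO₂: 5.35 × ln(382/274) = 5.35 × ln(1.39416) = 5.35 × 0.33229 = 1.7778 W/m².
N₂O: 0.120 × (√327 − √275) = 0.120 × (18.0831 − 16.5831) = 0.120 × 1.5000 = 0.1800 W/m².
Total ΔF = 1.7778 + 0.1800 = 1.9578 W/m².
ΔT = λ ΔF = 0.55 × 1.96 = 1.0780 K.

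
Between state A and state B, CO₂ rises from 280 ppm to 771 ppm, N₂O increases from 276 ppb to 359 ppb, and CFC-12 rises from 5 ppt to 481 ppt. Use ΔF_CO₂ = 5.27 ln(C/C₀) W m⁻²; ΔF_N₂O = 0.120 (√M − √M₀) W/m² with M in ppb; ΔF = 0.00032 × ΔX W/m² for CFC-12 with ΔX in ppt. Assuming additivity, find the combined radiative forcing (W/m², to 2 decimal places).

CO₂: 5.27 × ln(771/280) = 5.27 × ln(2.75357) = 5.27 × 1.01290 = 5.3380 W/m².
N₂O: 0.120 × (√359 − √276) = 0.120 × (18.9473 − 16.6132) = 0.120 × 2.3341 = 0.2801 W/m².
CFC-12: ΔF = 0.00032 × (481 − 5) = 0.00032 × 476 = 0.1523 W/m².
Total ΔF = 5.3380 + 0.2801 + 0.1523 = 5.7704 W/m².

ΔF = 5.77 W/m²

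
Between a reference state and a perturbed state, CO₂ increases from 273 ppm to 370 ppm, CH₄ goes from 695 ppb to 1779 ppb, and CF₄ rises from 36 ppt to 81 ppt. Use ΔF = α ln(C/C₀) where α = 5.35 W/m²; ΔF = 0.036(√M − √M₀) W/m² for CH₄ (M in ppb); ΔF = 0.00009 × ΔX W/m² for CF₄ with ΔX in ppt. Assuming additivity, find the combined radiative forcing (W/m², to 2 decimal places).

CO₂: 5.35 × ln(370/273) = 5.35 × ln(1.35531) = 5.35 × 0.30403 = 1.6266 W/m².
CH₄: 0.036 × (√1779 − √695) = 0.036 × (42.1782 − 26.3629) = 0.036 × 15.8153 = 0.5694 W/m².
CF₄: ΔF = 0.00009 × (81 − 36) = 0.00009 × 45 = 0.0041 W/m².
Total ΔF = 1.6266 + 0.5694 + 0.0041 = 2.2001 W/m².

ΔF = 2.20 W/m²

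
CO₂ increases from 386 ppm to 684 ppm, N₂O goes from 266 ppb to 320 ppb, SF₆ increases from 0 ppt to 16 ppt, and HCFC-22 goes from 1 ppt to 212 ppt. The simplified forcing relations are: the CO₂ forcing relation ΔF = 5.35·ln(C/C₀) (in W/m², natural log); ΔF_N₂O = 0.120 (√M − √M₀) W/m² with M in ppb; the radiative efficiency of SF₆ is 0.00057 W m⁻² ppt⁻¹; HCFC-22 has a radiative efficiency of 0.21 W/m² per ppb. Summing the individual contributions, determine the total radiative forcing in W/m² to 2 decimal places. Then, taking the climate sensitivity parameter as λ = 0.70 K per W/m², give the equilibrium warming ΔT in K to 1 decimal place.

CO₂: 5.35 × ln(684/386) = 5.35 × ln(1.77202) = 5.35 × 0.57212 = 3.0608 W/m².
N₂O: 0.120 × (√320 − √266) = 0.120 × (17.8885 − 16.3095) = 0.120 × 1.5790 = 0.1895 W/m².
SF₆: ΔF = 0.00057 × (16 − 0) = 0.00057 × 16 = 0.0091 W/m².
HCFC-22: Δ = 212 − 1 = 211 ppt = 0.211 ppb; ΔF = 0.21 × 0.211 = 0.0443 W/m².
Total ΔF = 3.0608 + 0.1895 + 0.0091 + 0.0443 = 3.3037 W/m².
ΔT = λ ΔF = 0.70 × 3.30 = 2.3100 K.

ΔF = 3.30 W/m²; ΔT = 2.3 K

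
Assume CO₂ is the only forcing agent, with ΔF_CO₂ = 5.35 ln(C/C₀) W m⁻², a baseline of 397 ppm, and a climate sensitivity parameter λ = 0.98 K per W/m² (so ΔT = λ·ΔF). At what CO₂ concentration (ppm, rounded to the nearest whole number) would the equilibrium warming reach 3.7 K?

C ≈ 804 ppm

Required forcing: ΔF = ΔT/λ = 3.7/0.98 = 3.7755 W/m².
Then ln(C/397) = ΔF/5.35 = 3.7755/5.35 = 0.70570.
So C = 397 × e^0.70570 = 397 × 2.02526 = 804.03 ppm.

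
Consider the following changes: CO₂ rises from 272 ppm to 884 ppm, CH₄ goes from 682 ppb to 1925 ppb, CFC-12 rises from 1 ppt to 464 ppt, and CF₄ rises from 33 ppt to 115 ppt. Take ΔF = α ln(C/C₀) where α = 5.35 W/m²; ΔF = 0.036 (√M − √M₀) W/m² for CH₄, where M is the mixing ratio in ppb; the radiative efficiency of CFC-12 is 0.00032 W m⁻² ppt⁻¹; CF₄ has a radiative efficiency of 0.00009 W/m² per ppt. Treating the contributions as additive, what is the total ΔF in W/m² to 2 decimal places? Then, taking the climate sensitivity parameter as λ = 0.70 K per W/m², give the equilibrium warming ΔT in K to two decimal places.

ΔF = 7.10 W/m²; ΔT = 4.97 K

CO₂: 5.35 × ln(884/272) = 5.35 × ln(3.25000) = 5.35 × 1.17865 = 6.3058 W/m².
CH₄: 0.036 × (√1925 − √682) = 0.036 × (43.8748 − 26.1151) = 0.036 × 17.7597 = 0.6393 W/m².
CFC-12: ΔF = 0.00032 × (464 − 1) = 0.00032 × 463 = 0.1482 W/m².
CF₄: ΔF = 0.00009 × (115 − 33) = 0.00009 × 82 = 0.0074 W/m².
Total ΔF = 6.3058 + 0.6393 + 0.1482 + 0.0074 = 7.1007 W/m².
ΔT = λ ΔF = 0.70 × 7.10 = 4.9700 K.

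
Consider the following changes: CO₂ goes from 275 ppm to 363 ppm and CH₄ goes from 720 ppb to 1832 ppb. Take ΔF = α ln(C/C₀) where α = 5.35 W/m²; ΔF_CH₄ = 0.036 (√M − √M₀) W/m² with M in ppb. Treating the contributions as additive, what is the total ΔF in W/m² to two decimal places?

ΔF = 2.06 W/m²

CO₂: 5.35 × ln(363/275) = 5.35 × ln(1.32000) = 5.35 × 0.27763 = 1.4853 W/m².
CH₄: 0.036 × (√1832 − √720) = 0.036 × (42.8019 − 26.8328) = 0.036 × 15.9691 = 0.5749 W/m².
Total ΔF = 1.4853 + 0.5749 = 2.0602 W/m².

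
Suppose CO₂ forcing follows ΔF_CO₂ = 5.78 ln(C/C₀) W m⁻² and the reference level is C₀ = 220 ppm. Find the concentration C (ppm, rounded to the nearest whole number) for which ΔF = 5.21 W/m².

C ≈ 542 ppm

Set 5.78 ln(C/220) = 5.21, so ln(C/220) = 5.21/5.78 = 0.90138.
Then C/220 = e^0.90138 = 2.46300, giving C = 220 × 2.46300 = 541.86 ppm.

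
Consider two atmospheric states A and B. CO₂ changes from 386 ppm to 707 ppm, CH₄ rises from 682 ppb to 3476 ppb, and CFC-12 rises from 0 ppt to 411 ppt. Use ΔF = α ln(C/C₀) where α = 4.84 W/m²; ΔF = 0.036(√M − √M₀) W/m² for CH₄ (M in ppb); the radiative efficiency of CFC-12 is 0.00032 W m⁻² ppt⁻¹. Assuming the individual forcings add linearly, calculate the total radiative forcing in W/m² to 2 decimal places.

ΔF = 4.24 W/m²

CO₂: 4.84 × ln(707/386) = 4.84 × ln(1.83161) = 4.84 × 0.60520 = 2.9292 W/m².
CH₄: 0.036 × (√3476 − √682) = 0.036 × (58.9576 − 26.1151) = 0.036 × 32.8425 = 1.1823 W/m².
CFC-12: ΔF = 0.00032 × (411 − 0) = 0.00032 × 411 = 0.1315 W/m².
Total ΔF = 2.9292 + 1.1823 + 0.1315 = 4.2430 W/m².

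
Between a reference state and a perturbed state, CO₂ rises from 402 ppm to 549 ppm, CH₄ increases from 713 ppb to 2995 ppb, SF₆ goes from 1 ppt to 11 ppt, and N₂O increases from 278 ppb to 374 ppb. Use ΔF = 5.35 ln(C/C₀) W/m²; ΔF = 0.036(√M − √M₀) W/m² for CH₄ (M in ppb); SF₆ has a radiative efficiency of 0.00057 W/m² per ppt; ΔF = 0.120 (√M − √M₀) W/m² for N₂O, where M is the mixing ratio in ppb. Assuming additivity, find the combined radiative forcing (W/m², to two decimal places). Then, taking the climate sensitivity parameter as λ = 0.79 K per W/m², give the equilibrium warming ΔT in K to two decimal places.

CO₂: 5.35 × ln(549/402) = 5.35 × ln(1.36567) = 5.35 × 0.31165 = 1.6673 W/m².
CH₄: 0.036 × (√2995 − √713) = 0.036 × (54.7266 − 26.7021) = 0.036 × 28.0245 = 1.0089 W/m².
SF₆: ΔF = 0.00057 × (11 − 1) = 0.00057 × 10 = 0.0057 W/m².
N₂O: 0.120 × (√374 − √278) = 0.120 × (19.3391 − 16.6733) = 0.120 × 2.6658 = 0.3199 W/m².
Total ΔF = 1.6673 + 1.0089 + 0.0057 + 0.3199 = 3.0018 W/m².
ΔT = λ ΔF = 0.79 × 3.00 = 2.3700 K.

ΔF = 3.00 W/m²; ΔT = 2.37 K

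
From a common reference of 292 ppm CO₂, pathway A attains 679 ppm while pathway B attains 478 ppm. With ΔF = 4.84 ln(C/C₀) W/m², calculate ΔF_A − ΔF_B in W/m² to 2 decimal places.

ΔF_A = 4.84 ln(679/292) = 4.84 × 0.84387 = 4.0843 W/m².
ΔF_B = 4.84 ln(478/292) = 4.84 × 0.49286 = 2.3854 W/m².
Difference: 4.0843 − 2.3854 = 1.6989 W/m².

ΔF_A − ΔF_B = 1.70 W/m²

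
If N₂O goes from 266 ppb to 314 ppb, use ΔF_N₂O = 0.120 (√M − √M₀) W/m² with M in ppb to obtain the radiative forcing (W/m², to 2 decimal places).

ΔF = 0.17 W/m²

N₂O: 0.120 × (√314 − √266) = 0.120 × (17.7200 − 16.3095) = 0.120 × 1.4105 = 0.1693 W/m².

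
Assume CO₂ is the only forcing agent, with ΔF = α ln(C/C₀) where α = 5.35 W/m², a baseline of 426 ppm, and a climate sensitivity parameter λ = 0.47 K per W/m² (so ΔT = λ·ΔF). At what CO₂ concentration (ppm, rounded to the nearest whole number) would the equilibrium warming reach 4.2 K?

C ≈ 2264 ppm

Required forcing: ΔF = ΔT/λ = 4.2/0.47 = 8.9362 W/m².
Then ln(C/426) = ΔF/5.35 = 8.9362/5.35 = 1.67032.
So C = 426 × e^1.67032 = 426 × 5.31387 = 2263.71 ppm.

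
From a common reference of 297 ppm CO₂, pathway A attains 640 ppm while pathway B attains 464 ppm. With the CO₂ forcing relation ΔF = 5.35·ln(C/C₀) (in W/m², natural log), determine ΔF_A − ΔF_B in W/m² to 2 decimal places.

ΔF_A − ΔF_B = 1.72 W/m²

ΔF_A = 5.35 ln(640/297) = 5.35 × 0.76774 = 4.1074 W/m².
ΔF_B = 5.35 ln(464/297) = 5.35 × 0.44615 = 2.3869 W/m².
Difference: 4.1074 − 2.3869 = 1.7205 W/m².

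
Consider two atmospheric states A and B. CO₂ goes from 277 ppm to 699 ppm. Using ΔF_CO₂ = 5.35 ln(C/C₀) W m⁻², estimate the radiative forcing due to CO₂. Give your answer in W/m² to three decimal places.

ΔF = 4.952 W/m²

CO₂ absorption bands are partially saturated, so forcing scales with the logarithm of the concentration ratio.
CO₂: 5.35 × ln(699/277) = 5.35 × ln(2.52347) = 5.35 × 0.92563 = 4.9521 W/m².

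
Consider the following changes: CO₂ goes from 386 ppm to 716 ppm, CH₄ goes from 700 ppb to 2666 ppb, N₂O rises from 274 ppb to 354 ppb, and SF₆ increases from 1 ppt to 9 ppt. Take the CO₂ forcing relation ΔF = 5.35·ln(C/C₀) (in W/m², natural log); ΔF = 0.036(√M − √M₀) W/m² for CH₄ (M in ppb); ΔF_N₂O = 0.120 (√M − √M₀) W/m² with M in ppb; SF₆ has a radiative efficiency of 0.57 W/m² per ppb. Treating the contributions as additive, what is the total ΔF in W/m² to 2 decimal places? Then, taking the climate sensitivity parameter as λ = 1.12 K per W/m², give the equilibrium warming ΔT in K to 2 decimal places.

CO₂: 5.35 × ln(716/386) = 5.35 × ln(1.85492) = 5.35 × 0.61784 = 3.3054 W/m².
CH₄: 0.036 × (√2666 − √700) = 0.036 × (51.6333 − 26.4575) = 0.036 × 25.1758 = 0.9063 W/m².
N₂O: 0.120 × (√354 − √274) = 0.120 × (18.8149 − 16.5529) = 0.120 × 2.2620 = 0.2714 W/m².
SF₆: Δ = 9 − 1 = 8 ppt = 0.008 ppb; ΔF = 0.57 × 0.008 = 0.0046 W/m².
Total ΔF = 3.3054 + 0.9063 + 0.2714 + 0.0046 = 4.4877 W/m².
ΔT = λ ΔF = 1.12 × 4.49 = 5.0288 K.

ΔF = 4.49 W/m²; ΔT = 5.03 K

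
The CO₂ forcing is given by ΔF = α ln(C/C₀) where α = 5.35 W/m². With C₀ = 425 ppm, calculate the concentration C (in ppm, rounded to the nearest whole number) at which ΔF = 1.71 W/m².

C ≈ 585 ppm

Set 5.35 ln(C/425) = 1.71, so ln(C/425) = 1.71/5.35 = 0.31963.
Then C/425 = e^0.31963 = 1.37662, giving C = 425 × 1.37662 = 585.06 ppm.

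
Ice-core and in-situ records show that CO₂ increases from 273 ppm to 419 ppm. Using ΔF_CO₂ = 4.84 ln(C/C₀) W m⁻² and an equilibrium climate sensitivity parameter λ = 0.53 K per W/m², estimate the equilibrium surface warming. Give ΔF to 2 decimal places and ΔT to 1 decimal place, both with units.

ΔF = 2.07 W/m²; ΔT = 1.1 K

CO₂: 4.84 × ln(419/273) = 4.84 × ln(1.53480) = 4.84 × 0.42840 = 2.0735 W/m².
ΔT = λ ΔF = 0.53 × 2.07 = 1.0971 K.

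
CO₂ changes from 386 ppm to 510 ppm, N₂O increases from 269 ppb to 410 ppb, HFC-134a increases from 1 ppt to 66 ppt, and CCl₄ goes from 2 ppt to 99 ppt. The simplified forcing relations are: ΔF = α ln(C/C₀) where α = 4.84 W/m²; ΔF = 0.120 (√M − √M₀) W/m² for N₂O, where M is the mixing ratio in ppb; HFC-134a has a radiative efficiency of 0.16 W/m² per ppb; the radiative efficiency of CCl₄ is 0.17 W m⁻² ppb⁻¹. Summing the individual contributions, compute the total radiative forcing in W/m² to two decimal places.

CO₂: 4.84 × ln(510/386) = 4.84 × ln(1.32124) = 4.84 × 0.27857 = 1.3483 W/m².
N₂O: 0.120 × (√410 − √269) = 0.120 × (20.2485 − 16.4012) = 0.120 × 3.8473 = 0.4617 W/m².
HFC-134a: Δ = 66 − 1 = 65 ppt = 0.065 ppb; ΔF = 0.16 × 0.065 = 0.0104 W/m².
CCl₄: Δ = 99 − 2 = 97 ppt = 0.097 ppb; ΔF = 0.17 × 0.097 = 0.0165 W/m².
Total ΔF = 1.3483 + 0.4617 + 0.0104 + 0.0165 = 1.8369 W/m².

ΔF = 1.84 W/m²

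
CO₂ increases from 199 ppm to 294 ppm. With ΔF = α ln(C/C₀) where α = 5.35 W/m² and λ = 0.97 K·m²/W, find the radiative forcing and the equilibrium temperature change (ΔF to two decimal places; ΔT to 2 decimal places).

ΔF = 2.09 W/m²; ΔT = 2.03 K

CO₂: 5.35 × ln(294/199) = 5.35 × ln(1.47739) = 5.35 × 0.39028 = 2.0880 W/m².
ΔT = λ ΔF = 0.97 × 2.09 = 2.0273 K.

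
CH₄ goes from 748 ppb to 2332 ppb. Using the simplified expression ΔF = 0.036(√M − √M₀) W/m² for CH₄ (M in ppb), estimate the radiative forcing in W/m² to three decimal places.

ΔF = 0.754 W/m²

CH₄: 0.036 × (√2332 − √748) = 0.036 × (48.2908 − 27.3496) = 0.036 × 20.9412 = 0.7539 W/m².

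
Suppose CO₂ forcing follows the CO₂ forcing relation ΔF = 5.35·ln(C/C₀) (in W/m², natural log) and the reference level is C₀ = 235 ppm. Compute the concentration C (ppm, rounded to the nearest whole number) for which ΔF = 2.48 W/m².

Set 5.35 ln(C/235) = 2.48, so ln(C/235) = 2.48/5.35 = 0.46355.
Then C/235 = e^0.46355 = 1.58971, giving C = 235 × 1.58971 = 373.58 ppm.

C ≈ 374 ppm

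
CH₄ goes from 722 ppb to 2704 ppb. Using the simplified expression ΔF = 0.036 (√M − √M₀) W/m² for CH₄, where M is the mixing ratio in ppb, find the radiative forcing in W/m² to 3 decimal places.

ΔF = 0.905 W/m²

CH₄: 0.036 × (√2704 − √722) = 0.036 × (52.0000 − 26.8701) = 0.036 × 25.1299 = 0.9047 W/m².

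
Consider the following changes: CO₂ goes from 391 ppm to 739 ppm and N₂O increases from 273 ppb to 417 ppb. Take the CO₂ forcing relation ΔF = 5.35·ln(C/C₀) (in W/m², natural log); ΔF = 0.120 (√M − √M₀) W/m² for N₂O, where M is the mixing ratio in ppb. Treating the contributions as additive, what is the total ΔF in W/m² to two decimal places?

ΔF = 3.87 W/m²

CO₂: 5.35 × ln(739/391) = 5.35 × ln(1.89003) = 5.35 × 0.63659 = 3.4058 W/m².
N₂O: 0.120 × (√417 − √273) = 0.120 × (20.4206 − 16.5227) = 0.120 × 3.8979 = 0.4677 W/m².
Total ΔF = 3.4058 + 0.4677 = 3.8735 W/m².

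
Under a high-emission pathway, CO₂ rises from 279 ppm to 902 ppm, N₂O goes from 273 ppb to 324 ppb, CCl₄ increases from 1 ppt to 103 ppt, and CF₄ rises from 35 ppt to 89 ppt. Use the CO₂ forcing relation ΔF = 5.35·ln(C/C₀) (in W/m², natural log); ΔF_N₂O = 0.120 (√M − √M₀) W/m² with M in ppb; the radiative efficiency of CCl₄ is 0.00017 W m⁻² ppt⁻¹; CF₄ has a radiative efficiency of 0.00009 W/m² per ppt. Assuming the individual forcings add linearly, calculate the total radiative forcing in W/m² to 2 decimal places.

ΔF = 6.48 W/m²

CO₂: 5.35 × ln(902/279) = 5.35 × ln(3.23297) = 5.35 × 1.17340 = 6.2777 W/m².
N₂O: 0.120 × (√324 − √273) = 0.120 × (18.0000 − 16.5227) = 0.120 × 1.4773 = 0.1773 W/m².
CCl₄: ΔF = 0.00017 × (103 − 1) = 0.00017 × 102 = 0.0173 W/m².
CF₄: ΔF = 0.00009 × (89 − 35) = 0.00009 × 54 = 0.0049 W/m².
Total ΔF = 6.2777 + 0.1773 + 0.0173 + 0.0049 = 6.4772 W/m².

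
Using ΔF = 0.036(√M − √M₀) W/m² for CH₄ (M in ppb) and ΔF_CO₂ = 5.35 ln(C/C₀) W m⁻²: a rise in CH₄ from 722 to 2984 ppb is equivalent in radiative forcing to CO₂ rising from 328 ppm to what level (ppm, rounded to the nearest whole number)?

CH₄ forcing: 0.036 × (√2984 − √722) = 0.036 × (54.6260 − 26.8701) = 0.036 × 27.7559 = 0.99921 W/m².
Set 5.35 ln(C/328) = 0.99921: ln(C/328) = 0.99921/5.35 = 0.18677, so C = 328 × e^0.18677 = 328 × 1.20535 = 395.35 ppm.

C ≈ 395 ppm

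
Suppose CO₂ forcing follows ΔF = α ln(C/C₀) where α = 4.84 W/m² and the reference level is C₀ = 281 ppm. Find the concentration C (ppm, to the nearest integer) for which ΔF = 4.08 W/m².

Set 4.84 ln(C/281) = 4.08, so ln(C/281) = 4.08/4.84 = 0.84298.
Then C/281 = e^0.84298 = 2.32328, giving C = 281 × 2.32328 = 652.84 ppm.

C ≈ 653 ppm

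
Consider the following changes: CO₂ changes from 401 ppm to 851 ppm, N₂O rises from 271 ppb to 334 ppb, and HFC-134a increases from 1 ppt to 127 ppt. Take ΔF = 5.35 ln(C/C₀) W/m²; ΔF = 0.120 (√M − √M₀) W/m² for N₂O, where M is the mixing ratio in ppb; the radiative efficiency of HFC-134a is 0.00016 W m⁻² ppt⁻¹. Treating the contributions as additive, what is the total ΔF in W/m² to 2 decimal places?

ΔF = 4.26 W/m²

CO₂: 5.35 × ln(851/401) = 5.35 × ln(2.12219) = 5.35 × 0.75245 = 4.0256 W/m².
N₂O: 0.120 × (√334 − √271) = 0.120 × (18.2757 − 16.4621) = 0.120 × 1.8136 = 0.2176 W/m².
HFC-134a: ΔF = 0.00016 × (127 − 1) = 0.00016 × 126 = 0.0202 W/m².
Total ΔF = 4.0256 + 0.2176 + 0.0202 = 4.2634 W/m².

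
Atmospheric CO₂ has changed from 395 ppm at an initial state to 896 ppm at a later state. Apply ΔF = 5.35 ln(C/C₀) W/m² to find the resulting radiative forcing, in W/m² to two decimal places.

CO₂: 5.35 × ln(896/395) = 5.35 × ln(2.26835) = 5.35 × 0.81905 = 4.3819 W/m².

ΔF = 4.38 W/m²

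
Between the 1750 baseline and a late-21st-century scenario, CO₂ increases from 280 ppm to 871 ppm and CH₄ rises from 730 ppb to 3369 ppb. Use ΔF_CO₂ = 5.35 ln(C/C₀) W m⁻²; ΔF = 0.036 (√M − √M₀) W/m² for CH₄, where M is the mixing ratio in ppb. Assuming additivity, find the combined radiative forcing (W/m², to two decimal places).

CO₂: 5.35 × ln(871/280) = 5.35 × ln(3.11071) = 5.35 × 1.13485 = 6.0714 W/m².
CH₄: 0.036 × (√3369 − √730) = 0.036 × (58.0431 − 27.0185) = 0.036 × 31.0246 = 1.1169 W/m².
Total ΔF = 6.0714 + 1.1169 = 7.1883 W/m².

ΔF = 7.19 W/m²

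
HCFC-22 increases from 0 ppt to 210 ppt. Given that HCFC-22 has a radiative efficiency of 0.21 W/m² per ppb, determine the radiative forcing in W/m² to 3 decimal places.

HCFC-22: Δ = 210 − 0 = 210 ppt = 0.210 ppb; ΔF = 0.21 × 0.210 = 0.0441 W/m².

ΔF = 0.044 W/m²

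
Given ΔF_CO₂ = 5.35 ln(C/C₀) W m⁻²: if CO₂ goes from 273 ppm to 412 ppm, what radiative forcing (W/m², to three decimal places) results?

CO₂ absorption bands are partially saturated, so forcing scales with the logarithm of the concentration ratio.
CO₂: 5.35 × ln(412/273) = 5.35 × ln(1.50916) = 5.35 × 0.41155 = 2.2018 W/m².

ΔF = 2.202 W/m²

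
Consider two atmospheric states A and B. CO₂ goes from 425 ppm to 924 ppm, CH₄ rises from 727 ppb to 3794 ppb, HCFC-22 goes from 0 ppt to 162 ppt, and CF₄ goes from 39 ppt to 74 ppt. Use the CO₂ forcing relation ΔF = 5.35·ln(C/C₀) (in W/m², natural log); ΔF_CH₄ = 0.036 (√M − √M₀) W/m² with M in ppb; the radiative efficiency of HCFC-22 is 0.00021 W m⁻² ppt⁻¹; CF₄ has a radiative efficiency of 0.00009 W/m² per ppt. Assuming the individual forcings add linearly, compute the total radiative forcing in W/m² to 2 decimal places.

ΔF = 5.44 W/m²

CO₂: 5.35 × ln(924/425) = 5.35 × ln(2.17412) = 5.35 × 0.77662 = 4.1549 W/m².
CH₄: 0.036 × (√3794 − √727) = 0.036 × (61.5955 − 26.9629) = 0.036 × 34.6326 = 1.2468 W/m².
HCFC-22: ΔF = 0.00021 × (162 − 0) = 0.00021 × 162 = 0.0340 W/m².
CF₄: ΔF = 0.00009 × (74 − 39) = 0.00009 × 35 = 0.0032 W/m².
Total ΔF = 4.1549 + 1.2468 + 0.0340 + 0.0032 = 5.4389 W/m².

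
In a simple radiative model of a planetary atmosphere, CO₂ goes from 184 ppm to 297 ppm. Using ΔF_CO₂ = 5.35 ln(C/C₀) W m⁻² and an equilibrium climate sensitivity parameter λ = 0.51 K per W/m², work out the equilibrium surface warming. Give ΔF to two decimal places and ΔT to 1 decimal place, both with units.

CO₂: 5.35 × ln(297/184) = 5.35 × ln(1.61413) = 5.35 × 0.47880 = 2.5616 W/m².
ΔT = λ ΔF = 0.51 × 2.56 = 1.3056 K.

ΔF = 2.56 W/m²; ΔT = 1.3 K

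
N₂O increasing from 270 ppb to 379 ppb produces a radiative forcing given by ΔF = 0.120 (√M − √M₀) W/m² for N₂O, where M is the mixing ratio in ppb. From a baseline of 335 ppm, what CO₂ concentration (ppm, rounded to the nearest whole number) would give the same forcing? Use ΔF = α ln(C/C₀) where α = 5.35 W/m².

C ≈ 359 ppm

N₂O forcing: 0.120 × (√379 − √270) = 0.120 × (19.4679 − 16.4317) = 0.120 × 3.0362 = 0.36434 W/m².
Set 5.35 ln(C/335) = 0.36434: ln(C/335) = 0.36434/5.35 = 0.06810, so C = 335 × e^0.06810 = 335 × 1.07047 = 358.61 ppm.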